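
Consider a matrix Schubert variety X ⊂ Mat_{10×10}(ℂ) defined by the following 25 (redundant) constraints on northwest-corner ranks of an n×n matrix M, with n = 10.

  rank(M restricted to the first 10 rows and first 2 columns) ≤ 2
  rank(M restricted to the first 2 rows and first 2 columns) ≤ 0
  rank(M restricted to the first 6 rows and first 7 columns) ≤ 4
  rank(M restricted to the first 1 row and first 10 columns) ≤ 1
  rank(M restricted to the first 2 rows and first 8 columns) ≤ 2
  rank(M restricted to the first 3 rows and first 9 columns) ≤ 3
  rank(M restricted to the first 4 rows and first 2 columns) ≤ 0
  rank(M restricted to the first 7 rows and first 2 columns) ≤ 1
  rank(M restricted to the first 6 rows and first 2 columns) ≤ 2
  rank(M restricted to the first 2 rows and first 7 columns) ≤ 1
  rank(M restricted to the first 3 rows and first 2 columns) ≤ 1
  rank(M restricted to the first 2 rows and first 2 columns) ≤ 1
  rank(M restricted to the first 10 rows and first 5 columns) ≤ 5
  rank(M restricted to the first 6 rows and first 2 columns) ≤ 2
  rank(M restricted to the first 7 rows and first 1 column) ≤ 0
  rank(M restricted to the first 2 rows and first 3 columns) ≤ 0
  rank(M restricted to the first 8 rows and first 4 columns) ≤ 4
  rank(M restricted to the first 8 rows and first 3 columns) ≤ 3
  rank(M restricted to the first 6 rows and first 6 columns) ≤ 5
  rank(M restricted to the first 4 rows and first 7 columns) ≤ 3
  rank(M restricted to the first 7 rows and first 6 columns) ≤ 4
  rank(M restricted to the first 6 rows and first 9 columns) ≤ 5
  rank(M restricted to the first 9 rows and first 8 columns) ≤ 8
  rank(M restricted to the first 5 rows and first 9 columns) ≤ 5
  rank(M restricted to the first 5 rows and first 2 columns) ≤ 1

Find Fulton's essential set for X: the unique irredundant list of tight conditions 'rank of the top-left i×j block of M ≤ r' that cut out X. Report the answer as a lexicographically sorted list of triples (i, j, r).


Propagating the 25 rank bounds to every northwest block:

  R[1]: 0, 0, 0, 1, 1, 1, 1, 1, 1, 1
  R[2]: 0, 0, 0, 1, 1, 1, 1, 2, 2, 2
  R[3]: 0, 0, 1, 2, 2, 2, 2, 3, 3, 3
  R[4]: 0, 0, 1, 2, 3, 3, 3, 4, 4, 4
  R[5]: 0, 1, 2, 3, 4, 4, 4, 5, 5, 5
  R[6]: 0, 1, 2, 3, 4, 4, 4, 5, 5, 6
  R[7]: 0, 1, 2, 3, 4, 4, 5, 6, 6, 7
  R[8]: 1, 2, 3, 4, 5, 5, 6, 7, 7, 8
  R[9]: 1, 2, 3, 4, 5, 6, 7, 8, 8, 9
  R[10]: 1, 2, 3, 4, 5, 6, 7, 8, 9, 10

reading off 1-entries of Δ²R: w = (4, 8, 3, 5, 2, 10, 7, 1, 6, 9).

Fulton essential set (7 of the 20 Rothe cells):

[(2, 3, 0), (2, 7, 1), (4, 2, 0), (6, 7, 4), (6, 9, 5), (7, 1, 0), (7, 6, 4)]


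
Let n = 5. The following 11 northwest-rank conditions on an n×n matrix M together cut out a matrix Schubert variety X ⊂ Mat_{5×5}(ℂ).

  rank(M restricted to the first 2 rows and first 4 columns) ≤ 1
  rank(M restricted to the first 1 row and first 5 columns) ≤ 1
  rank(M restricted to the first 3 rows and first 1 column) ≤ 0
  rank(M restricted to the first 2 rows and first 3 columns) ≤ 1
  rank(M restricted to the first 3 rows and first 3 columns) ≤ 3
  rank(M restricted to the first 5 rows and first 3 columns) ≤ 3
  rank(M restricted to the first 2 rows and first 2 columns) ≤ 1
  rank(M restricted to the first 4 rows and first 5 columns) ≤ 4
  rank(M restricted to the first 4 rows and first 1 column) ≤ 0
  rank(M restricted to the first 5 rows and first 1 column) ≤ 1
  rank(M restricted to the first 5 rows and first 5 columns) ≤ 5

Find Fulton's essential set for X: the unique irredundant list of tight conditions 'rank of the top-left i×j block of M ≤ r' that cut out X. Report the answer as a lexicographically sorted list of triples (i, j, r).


Propagating the 11 rank bounds to every northwest block:

  i=1: 0, 1, 1, 1, 1
  i=2: 0, 1, 1, 1, 2
  i=3: 0, 1, 2, 2, 3
  i=4: 0, 1, 2, 3, 4
  i=5: 1, 2, 3, 4, 5

the unique w with this rank table is (2, 5, 3, 4, 1).

Rothe diagram D(w) (6 cells), 2 SE-corners (essential conditions):

[(2, 4, 1), (4, 1, 0)]


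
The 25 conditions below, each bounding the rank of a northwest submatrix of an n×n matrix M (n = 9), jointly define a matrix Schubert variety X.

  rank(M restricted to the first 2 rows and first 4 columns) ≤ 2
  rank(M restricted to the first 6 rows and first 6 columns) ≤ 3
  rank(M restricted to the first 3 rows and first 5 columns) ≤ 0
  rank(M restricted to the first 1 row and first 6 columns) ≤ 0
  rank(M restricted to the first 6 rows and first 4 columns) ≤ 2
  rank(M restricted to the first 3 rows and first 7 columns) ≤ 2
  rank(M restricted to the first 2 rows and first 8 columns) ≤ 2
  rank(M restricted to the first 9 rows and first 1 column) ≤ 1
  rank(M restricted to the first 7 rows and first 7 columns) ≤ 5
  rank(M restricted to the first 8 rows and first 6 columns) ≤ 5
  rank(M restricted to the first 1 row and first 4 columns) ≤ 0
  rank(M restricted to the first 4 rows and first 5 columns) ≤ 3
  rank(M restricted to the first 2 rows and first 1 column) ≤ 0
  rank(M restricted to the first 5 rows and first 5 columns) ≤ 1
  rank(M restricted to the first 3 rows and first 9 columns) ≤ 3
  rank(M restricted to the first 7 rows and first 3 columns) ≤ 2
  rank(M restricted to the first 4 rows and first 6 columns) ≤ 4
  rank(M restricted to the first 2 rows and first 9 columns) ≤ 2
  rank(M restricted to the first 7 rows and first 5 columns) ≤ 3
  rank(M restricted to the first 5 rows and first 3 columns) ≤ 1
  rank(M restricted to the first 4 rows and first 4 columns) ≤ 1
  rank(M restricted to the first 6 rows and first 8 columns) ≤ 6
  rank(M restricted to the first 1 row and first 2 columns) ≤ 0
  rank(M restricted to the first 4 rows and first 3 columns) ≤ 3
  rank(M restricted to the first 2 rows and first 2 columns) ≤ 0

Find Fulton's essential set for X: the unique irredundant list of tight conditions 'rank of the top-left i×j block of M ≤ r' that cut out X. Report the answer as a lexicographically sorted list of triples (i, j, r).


Reconstructing r_w from the 25 given conditions:

  0  0  0  0  0  0  1  1  1
  0  0  0  0  0  1  2  2  2
  0  0  0  0  0  1  2  3  3
  1  1  1  1  1  2  3  4  4
  1  1  1  1  1  2  3  4  5
  1  2  2  2  2  3  4  5  6
  1  2  2  3  3  4  5  6  7
  1  2  3  4  4  5  6  7  8
  1  2  3  4  5  6  7  8  9

so w = (7, 6, 8, 1, 9, 2, 4, 3, 5).

4 SE-corners of the 21-cell Rothe diagram give Ess(w):

[(1, 6, 0), (3, 5, 0), (5, 5, 1), (7, 3, 2)]


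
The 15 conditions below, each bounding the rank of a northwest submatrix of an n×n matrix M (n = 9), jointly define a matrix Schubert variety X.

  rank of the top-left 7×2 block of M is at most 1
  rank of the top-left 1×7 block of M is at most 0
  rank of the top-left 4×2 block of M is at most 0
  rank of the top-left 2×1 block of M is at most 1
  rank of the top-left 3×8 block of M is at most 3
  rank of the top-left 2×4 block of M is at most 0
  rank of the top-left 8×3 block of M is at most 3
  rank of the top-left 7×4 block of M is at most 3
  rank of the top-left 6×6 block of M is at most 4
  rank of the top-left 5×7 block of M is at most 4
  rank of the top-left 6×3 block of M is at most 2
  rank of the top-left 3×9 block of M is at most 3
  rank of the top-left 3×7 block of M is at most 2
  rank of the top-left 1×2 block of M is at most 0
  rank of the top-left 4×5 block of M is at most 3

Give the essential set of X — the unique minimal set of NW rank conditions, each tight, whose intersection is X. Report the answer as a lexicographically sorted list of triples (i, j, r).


Reconstructing r_w from the 15 given conditions:

  R[1]: 0 0 0 0 0 0 0 1 1
  R[2]: 0 0 0 0 1 1 1 2 2
  R[3]: 0 0 1 1 2 2 2 3 3
  R[4]: 0 0 1 2 3 3 3 4 4
  R[5]: 1 1 2 3 4 4 4 5 5
  R[6]: 1 1 2 3 4 4 5 6 6
  R[7]: 1 1 2 3 4 5 6 7 7
  R[8]: 1 2 3 4 5 6 7 8 8
  R[9]: 1 2 3 4 5 6 7 8 9

so w = (8, 5, 3, 4, 1, 7, 6, 2, 9).

5 SE-corners of the 18-cell Rothe diagram give Ess(w):

[(1, 7, 0), (2, 4, 0), (4, 2, 0), (6, 6, 4), (7, 2, 1)]


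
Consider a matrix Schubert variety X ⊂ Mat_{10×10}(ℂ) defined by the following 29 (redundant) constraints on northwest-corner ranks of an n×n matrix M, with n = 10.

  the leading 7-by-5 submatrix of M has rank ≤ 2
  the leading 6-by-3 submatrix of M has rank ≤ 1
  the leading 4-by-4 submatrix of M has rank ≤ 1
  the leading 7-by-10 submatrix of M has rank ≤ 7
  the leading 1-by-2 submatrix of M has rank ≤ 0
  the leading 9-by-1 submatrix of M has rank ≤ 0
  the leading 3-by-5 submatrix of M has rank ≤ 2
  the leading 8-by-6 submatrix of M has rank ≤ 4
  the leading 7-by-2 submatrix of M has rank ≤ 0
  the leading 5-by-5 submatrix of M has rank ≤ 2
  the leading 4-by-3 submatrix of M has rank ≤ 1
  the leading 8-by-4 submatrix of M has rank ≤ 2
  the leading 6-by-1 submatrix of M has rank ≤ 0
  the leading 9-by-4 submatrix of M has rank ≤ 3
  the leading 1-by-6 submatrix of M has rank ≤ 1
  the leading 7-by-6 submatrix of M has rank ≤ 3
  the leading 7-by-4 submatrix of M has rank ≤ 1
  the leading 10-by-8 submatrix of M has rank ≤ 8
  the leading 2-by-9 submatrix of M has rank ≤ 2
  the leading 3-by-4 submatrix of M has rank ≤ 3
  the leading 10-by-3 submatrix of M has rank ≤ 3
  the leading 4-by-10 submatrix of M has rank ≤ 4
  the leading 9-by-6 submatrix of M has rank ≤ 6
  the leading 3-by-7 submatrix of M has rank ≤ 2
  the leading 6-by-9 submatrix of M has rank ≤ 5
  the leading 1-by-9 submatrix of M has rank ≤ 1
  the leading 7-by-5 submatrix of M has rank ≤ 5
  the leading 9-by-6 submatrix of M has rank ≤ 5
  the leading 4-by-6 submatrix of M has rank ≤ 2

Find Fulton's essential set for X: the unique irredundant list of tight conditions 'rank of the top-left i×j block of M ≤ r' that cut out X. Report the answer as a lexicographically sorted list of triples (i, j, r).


Reconstructing r_w from the 29 given conditions:

  R[1]: 0 0 1 1 1 1 1 1 1 1
  R[2]: 0 0 1 1 2 2 2 2 2 2
  R[3]: 0 0 1 1 2 2 2 3 3 3
  R[4]: 0 0 1 1 2 2 3 4 4 4
  R[5]: 0 0 1 1 2 3 4 5 5 5
  R[6]: 0 0 1 1 2 3 4 5 5 6
  R[7]: 0 0 1 1 2 3 4 5 6 7
  R[8]: 0 1 2 2 3 4 5 6 7 8
  R[9]: 0 1 2 3 4 5 6 7 8 9
  R[10]: 1 2 3 4 5 6 7 8 9 10

so w = (3, 5, 8, 7, 6, 10, 9, 2, 4, 1).

Rothe diagram D(w) (26 cells), 6 SE-corners (essential conditions):

[(3, 7, 2), (4, 6, 2), (6, 9, 5), (7, 2, 0), (7, 4, 1), (9, 1, 0)]


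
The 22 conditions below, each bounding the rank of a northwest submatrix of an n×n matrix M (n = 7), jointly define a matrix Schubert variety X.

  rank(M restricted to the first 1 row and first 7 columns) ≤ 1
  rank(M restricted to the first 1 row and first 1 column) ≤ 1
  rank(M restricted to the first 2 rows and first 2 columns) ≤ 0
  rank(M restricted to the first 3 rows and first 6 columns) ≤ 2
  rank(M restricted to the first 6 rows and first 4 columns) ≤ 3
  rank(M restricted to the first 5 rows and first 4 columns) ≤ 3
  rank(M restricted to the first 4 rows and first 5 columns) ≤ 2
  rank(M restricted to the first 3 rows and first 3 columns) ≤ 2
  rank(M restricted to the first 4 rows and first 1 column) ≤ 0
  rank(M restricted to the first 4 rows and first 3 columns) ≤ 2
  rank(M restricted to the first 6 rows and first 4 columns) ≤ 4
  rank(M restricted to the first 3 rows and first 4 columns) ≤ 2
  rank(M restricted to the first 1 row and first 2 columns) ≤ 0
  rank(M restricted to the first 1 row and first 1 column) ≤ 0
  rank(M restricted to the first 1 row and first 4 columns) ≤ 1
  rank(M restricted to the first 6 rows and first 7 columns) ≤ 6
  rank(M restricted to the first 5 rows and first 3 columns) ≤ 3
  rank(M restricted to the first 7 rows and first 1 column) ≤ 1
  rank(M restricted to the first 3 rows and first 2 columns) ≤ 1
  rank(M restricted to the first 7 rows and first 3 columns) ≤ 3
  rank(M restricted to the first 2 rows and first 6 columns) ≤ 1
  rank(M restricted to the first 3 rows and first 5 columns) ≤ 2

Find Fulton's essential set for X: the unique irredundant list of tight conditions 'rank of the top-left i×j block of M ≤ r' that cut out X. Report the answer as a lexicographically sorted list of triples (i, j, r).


Computing R[i][j] = min implied NW-rank bound (n=7, 22 conditions):

  i=1: 0, 0, 1, 1, 1, 1, 1
  i=2: 0, 0, 1, 1, 1, 1, 2
  i=3: 0, 1, 2, 2, 2, 2, 3
  i=4: 0, 1, 2, 2, 2, 3, 4
  i=5: 1, 2, 3, 3, 3, 4, 5
  i=6: 1, 2, 3, 3, 4, 5, 6
  i=7: 1, 2, 3, 4, 5, 6, 7

so w = (3, 7, 2, 6, 1, 5, 4).

Rothe diagram D(w) (12 cells), 5 SE-corners (essential conditions):

[(2, 2, 0), (2, 6, 1), (4, 1, 0), (4, 5, 2), (6, 4, 3)]


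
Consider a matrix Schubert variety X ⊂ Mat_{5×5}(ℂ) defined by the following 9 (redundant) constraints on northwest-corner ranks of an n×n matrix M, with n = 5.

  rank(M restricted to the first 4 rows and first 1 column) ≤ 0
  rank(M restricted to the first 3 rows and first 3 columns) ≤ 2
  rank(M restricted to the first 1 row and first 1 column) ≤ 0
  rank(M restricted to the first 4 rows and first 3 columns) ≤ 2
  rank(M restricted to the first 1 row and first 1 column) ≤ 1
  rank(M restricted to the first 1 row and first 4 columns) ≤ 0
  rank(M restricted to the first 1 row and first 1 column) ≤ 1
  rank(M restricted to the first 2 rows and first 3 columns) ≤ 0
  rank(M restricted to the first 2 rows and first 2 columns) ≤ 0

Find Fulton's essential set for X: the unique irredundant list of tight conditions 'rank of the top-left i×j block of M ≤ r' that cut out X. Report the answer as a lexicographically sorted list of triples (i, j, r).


Reconstructing r_w from the 9 given conditions:

  row 1: 0 | 0 | 0 | 0 | 1
  row 2: 0 | 0 | 0 | 1 | 2
  row 3: 0 | 1 | 1 | 2 | 3
  row 4: 0 | 1 | 2 | 3 | 4
  row 5: 1 | 2 | 3 | 4 | 5

giving w = (5, 4, 2, 3, 1) via Δ²R.

Rothe diagram D(w) (9 cells), 3 SE-corners (essential conditions):

[(1, 4, 0), (2, 3, 0), (4, 1, 0)]


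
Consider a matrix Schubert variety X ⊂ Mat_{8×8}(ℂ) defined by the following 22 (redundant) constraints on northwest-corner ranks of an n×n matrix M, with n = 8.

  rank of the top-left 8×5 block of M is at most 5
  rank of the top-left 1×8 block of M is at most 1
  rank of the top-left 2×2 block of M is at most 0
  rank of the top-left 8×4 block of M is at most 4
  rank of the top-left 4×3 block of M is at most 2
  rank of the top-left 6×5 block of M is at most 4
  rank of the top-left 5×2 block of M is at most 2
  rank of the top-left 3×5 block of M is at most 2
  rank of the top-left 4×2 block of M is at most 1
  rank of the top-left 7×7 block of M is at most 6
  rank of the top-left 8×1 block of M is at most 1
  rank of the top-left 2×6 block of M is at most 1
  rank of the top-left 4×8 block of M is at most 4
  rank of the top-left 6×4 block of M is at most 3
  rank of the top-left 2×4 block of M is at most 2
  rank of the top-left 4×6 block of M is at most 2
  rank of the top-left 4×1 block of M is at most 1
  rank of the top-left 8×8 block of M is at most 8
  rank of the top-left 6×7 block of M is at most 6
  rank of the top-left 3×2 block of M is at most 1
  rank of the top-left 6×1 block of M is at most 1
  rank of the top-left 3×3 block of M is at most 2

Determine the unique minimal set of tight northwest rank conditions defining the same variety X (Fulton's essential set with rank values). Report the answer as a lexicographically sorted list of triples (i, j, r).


Computing R[i][j] = min implied NW-rank bound (n=8, 22 conditions):

  i=1: 0, 0, 1, 1, 1, 1, 1, 1
  i=2: 0, 0, 1, 1, 1, 1, 2, 2
  i=3: 1, 1, 2, 2, 2, 2, 3, 3
  i=4: 1, 1, 2, 2, 2, 2, 3, 4
  i=5: 1, 2, 3, 3, 3, 3, 4, 5
  i=6: 1, 2, 3, 3, 4, 4, 5, 6
  i=7: 1, 2, 3, 4, 5, 5, 6, 7
  i=8: 1, 2, 3, 4, 5, 6, 7, 8

so w = (3, 7, 1, 8, 2, 5, 4, 6).

ℓ(w)=12; the 5 essential cells (i,j,r):

[(2, 2, 0), (2, 6, 1), (4, 2, 1), (4, 6, 2), (6, 4, 3)]


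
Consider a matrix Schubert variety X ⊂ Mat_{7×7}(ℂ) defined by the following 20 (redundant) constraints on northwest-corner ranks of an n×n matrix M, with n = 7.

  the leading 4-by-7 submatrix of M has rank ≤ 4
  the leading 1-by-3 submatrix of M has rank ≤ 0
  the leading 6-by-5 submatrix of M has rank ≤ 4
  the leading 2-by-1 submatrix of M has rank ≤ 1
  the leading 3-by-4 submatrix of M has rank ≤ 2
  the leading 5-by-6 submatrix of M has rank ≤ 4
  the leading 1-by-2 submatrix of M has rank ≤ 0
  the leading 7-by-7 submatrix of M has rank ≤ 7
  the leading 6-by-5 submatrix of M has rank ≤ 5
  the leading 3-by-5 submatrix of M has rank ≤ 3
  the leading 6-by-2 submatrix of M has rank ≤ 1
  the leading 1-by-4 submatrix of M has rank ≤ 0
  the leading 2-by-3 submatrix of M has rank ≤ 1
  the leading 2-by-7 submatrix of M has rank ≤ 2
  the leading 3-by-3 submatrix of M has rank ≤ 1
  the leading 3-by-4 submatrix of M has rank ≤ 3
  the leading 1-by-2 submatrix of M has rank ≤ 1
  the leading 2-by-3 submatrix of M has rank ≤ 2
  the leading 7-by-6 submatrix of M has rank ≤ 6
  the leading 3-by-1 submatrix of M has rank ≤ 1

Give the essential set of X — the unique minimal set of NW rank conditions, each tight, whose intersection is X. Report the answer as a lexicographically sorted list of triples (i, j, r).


Rank table r_w(7×7) implied by the 20 constraints:

  i=1: 0 0 0 0 1 1 1
  i=2: 1 1 1 1 2 2 2
  i=3: 1 1 1 2 3 3 3
  i=4: 1 1 2 3 4 4 4
  i=5: 1 1 2 3 4 4 5
  i=6: 1 1 2 3 4 5 6
  i=7: 1 2 3 4 5 6 7

second differences of R give the permutation w = (5, 1, 4, 3, 7, 6, 2).

4 SE-corners of the 10-cell Rothe diagram give Ess(w):

[(1, 4, 0), (3, 3, 1), (5, 6, 4), (6, 2, 1)]


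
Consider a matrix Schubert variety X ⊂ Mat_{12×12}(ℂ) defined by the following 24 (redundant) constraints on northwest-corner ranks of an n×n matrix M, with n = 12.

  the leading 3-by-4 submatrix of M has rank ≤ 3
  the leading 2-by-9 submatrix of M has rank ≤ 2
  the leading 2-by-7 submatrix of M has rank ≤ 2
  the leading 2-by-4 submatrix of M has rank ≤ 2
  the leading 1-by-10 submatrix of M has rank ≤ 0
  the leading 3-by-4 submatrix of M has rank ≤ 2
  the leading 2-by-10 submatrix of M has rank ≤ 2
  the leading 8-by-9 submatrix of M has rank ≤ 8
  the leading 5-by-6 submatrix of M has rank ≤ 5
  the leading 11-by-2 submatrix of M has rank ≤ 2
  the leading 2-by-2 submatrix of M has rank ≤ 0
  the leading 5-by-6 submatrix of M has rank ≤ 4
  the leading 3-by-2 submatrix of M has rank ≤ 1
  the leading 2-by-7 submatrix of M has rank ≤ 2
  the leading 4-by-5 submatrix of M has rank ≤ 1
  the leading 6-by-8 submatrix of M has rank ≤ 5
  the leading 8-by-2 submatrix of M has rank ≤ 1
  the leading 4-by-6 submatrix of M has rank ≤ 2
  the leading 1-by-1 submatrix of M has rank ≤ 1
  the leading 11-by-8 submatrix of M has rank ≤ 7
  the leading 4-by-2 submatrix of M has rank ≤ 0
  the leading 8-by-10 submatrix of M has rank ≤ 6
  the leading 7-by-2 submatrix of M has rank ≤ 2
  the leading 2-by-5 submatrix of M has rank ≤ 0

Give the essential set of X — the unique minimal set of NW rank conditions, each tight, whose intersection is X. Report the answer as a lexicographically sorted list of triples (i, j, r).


Recovering R(i,j) via the rank-extension bound from the 24 conditions:

  i=1: 0 | 0 | 0 | 0 | 0 | 0 | 0 | 0 | 0 | 0 | 1 | 1
  i=2: 0 | 0 | 0 | 0 | 0 | 1 | 1 | 1 | 1 | 1 | 2 | 2
  i=3: 0 | 0 | 1 | 1 | 1 | 2 | 2 | 2 | 2 | 2 | 3 | 3
  i=4: 0 | 0 | 1 | 1 | 1 | 2 | 3 | 3 | 3 | 3 | 4 | 4
  i=5: 1 | 1 | 2 | 2 | 2 | 3 | 4 | 4 | 4 | 4 | 5 | 5
  i=6: 1 | 1 | 2 | 3 | 3 | 4 | 5 | 5 | 5 | 5 | 6 | 6
  i=7: 1 | 1 | 2 | 3 | 4 | 5 | 6 | 6 | 6 | 6 | 7 | 7
  i=8: 1 | 1 | 2 | 3 | 4 | 5 | 6 | 6 | 6 | 6 | 7 | 8
  i=9: 1 | 2 | 3 | 4 | 5 | 6 | 7 | 7 | 7 | 7 | 8 | 9
  i=10: 1 | 2 | 3 | 4 | 5 | 6 | 7 | 7 | 8 | 8 | 9 | 10
  i=11: 1 | 2 | 3 | 4 | 5 | 6 | 7 | 7 | 8 | 9 | 10 | 11
  i=12: 1 | 2 | 3 | 4 | 5 | 6 | 7 | 8 | 9 | 10 | 11 | 12

the unique w with this rank table is (11, 6, 3, 7, 1, 4, 5, 12, 2, 9, 10, 8).

Fulton essential set (7 of the 29 Rothe cells):

[(1, 10, 0), (2, 5, 0), (4, 2, 0), (4, 5, 1), (8, 2, 1), (8, 10, 6), (11, 8, 7)]


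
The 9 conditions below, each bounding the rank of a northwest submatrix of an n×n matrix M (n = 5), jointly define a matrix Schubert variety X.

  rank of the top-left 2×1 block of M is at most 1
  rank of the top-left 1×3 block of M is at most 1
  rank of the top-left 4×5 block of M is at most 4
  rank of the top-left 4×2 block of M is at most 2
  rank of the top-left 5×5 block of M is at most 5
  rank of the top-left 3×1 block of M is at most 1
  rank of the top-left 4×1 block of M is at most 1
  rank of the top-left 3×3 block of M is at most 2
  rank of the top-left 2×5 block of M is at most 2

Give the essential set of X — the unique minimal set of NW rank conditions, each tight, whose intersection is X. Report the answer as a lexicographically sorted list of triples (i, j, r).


Recovering R(i,j) via the rank-extension bound from the 9 conditions:

  row 1: 1, 1, 1, 1, 1
  row 2: 1, 2, 2, 2, 2
  row 3: 1, 2, 2, 3, 3
  row 4: 1, 2, 3, 4, 4
  row 5: 1, 2, 3, 4, 5

the unique w with this rank table is (1, 2, 4, 3, 5).

ℓ(w)=1; the 1 essential cell (i,j,r):

[(3, 3, 2)]


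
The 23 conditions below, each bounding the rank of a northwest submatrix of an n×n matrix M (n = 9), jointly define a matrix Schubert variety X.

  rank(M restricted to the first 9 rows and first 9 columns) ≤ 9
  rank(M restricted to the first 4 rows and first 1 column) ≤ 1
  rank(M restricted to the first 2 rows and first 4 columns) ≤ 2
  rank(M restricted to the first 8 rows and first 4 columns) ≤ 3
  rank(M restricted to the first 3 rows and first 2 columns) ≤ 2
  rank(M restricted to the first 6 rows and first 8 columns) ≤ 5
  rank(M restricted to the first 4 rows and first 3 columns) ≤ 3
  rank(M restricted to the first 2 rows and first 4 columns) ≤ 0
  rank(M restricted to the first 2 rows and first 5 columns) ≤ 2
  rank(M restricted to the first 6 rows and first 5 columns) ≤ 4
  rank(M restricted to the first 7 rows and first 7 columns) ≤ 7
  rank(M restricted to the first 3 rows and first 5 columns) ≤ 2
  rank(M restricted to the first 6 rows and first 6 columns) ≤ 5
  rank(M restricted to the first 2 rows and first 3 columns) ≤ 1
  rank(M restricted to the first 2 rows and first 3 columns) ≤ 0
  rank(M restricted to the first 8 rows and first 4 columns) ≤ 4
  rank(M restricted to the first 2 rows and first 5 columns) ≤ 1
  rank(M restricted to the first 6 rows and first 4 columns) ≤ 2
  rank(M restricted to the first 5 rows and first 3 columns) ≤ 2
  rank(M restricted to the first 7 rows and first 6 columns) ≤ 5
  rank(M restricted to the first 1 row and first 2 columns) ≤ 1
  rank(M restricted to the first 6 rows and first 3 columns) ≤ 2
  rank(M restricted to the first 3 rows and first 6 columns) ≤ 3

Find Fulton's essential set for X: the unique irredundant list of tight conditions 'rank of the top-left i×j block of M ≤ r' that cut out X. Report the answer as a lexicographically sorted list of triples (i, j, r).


The tightest implied rank at each (i,j), from the 23 conditions:

  row 1: 0, 0, 0, 0, 1, 1, 1, 1, 1
  row 2: 0, 0, 0, 0, 1, 2, 2, 2, 2
  row 3: 1, 1, 1, 1, 2, 3, 3, 3, 3
  row 4: 1, 2, 2, 2, 3, 4, 4, 4, 4
  row 5: 1, 2, 2, 2, 3, 4, 5, 5, 5
  row 6: 1, 2, 2, 2, 3, 4, 5, 5, 6
  row 7: 1, 2, 3, 3, 4, 5, 6, 6, 7
  row 8: 1, 2, 3, 3, 4, 5, 6, 7, 8
  row 9: 1, 2, 3, 4, 5, 6, 7, 8, 9

the unique w with this rank table is (5, 6, 1, 2, 7, 9, 3, 8, 4).

Rothe diagram D(w) (14 cells), 4 SE-corners (essential conditions):

[(2, 4, 0), (6, 4, 2), (6, 8, 5), (8, 4, 3)]


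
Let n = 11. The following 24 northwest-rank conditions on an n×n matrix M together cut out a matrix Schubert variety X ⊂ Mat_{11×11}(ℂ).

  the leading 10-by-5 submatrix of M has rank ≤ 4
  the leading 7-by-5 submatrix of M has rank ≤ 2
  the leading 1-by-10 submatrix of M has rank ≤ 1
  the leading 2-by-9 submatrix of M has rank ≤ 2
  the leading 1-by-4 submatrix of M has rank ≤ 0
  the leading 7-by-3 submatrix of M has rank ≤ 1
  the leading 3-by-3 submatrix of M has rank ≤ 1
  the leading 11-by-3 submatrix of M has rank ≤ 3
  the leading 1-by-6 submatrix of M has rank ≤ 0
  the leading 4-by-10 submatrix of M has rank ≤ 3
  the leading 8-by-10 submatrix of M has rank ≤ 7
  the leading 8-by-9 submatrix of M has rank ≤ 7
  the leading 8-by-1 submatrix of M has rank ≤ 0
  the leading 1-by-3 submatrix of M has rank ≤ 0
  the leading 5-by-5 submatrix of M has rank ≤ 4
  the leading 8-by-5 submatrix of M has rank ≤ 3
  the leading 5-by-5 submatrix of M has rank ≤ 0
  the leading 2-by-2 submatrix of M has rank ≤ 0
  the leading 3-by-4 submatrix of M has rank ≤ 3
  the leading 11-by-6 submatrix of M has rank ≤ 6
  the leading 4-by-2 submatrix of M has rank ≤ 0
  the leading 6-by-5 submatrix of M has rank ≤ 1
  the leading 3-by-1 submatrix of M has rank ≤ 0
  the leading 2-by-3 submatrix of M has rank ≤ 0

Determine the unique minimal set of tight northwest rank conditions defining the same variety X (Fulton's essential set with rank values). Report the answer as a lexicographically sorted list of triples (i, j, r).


Propagating the 24 rank bounds to every northwest block:

  0, 0, 0, 0, 0, 0, 1, 1, 1, 1, 1
  0, 0, 0, 0, 0, 1, 2, 2, 2, 2, 2
  0, 0, 0, 0, 0, 1, 2, 3, 3, 3, 3
  0, 0, 0, 0, 0, 1, 2, 3, 3, 3, 4
  0, 0, 0, 0, 0, 1, 2, 3, 4, 4, 5
  0, 1, 1, 1, 1, 2, 3, 4, 5, 5, 6
  0, 1, 1, 2, 2, 3, 4, 5, 6, 6, 7
  0, 1, 2, 3, 3, 4, 5, 6, 7, 7, 8
  1, 2, 3, 4, 4, 5, 6, 7, 8, 8, 9
  1, 2, 3, 4, 4, 5, 6, 7, 8, 9, 10
  1, 2, 3, 4, 5, 6, 7, 8, 9, 10, 11

second differences of R give the permutation w = (7, 6, 8, 11, 9, 2, 4, 3, 1, 10, 5).

D(w) has 33 cells with 6 SE-corners; essential set:

[(1, 6, 0), (4, 10, 3), (5, 5, 0), (7, 3, 1), (8, 1, 0), (10, 5, 4)]


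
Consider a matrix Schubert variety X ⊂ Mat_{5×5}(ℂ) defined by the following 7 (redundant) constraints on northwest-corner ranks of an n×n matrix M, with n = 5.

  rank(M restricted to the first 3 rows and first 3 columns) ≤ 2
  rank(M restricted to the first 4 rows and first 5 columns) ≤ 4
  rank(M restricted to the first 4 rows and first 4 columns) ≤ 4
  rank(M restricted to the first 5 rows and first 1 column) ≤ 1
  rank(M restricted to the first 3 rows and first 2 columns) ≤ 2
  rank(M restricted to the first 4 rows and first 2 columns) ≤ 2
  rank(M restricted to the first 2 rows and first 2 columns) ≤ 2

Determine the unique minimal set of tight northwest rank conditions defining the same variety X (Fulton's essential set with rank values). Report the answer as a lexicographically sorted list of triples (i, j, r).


Computing R[i][j] = min implied NW-rank bound (n=5, 7 conditions):

  1, 1, 1, 1, 1
  1, 2, 2, 2, 2
  1, 2, 2, 3, 3
  1, 2, 3, 4, 4
  1, 2, 3, 4, 5

the unique w with this rank table is (1, 2, 4, 3, 5).

D(w) has 1 cell with 1 SE-corner; essential set:

[(3, 3, 2)]


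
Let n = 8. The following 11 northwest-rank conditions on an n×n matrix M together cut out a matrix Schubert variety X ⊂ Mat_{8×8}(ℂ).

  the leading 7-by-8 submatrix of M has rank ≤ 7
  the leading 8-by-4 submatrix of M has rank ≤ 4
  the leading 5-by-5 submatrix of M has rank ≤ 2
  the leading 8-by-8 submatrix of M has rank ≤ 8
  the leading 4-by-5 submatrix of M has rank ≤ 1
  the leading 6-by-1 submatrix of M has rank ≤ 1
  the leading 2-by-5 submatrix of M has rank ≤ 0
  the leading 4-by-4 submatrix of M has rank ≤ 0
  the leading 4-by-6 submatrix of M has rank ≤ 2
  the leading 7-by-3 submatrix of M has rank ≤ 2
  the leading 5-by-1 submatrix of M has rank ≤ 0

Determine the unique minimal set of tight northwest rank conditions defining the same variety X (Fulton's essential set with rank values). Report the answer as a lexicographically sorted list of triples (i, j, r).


Propagating the 11 rank bounds to every northwest block:

  row 1: 0, 0, 0, 0, 0, 1, 1, 1
  row 2: 0, 0, 0, 0, 0, 1, 2, 2
  row 3: 0, 0, 0, 0, 1, 2, 3, 3
  row 4: 0, 0, 0, 0, 1, 2, 3, 4
  row 5: 0, 1, 1, 1, 2, 3, 4, 5
  row 6: 1, 2, 2, 2, 3, 4, 5, 6
  row 7: 1, 2, 2, 3, 4, 5, 6, 7
  row 8: 1, 2, 3, 4, 5, 6, 7, 8

reading off 1-entries of Δ²R: w = (6, 7, 5, 8, 2, 1, 4, 3).

Rothe diagram D(w) (20 cells), 4 SE-corners (essential conditions):

[(2, 5, 0), (4, 4, 0), (5, 1, 0), (7, 3, 2)]


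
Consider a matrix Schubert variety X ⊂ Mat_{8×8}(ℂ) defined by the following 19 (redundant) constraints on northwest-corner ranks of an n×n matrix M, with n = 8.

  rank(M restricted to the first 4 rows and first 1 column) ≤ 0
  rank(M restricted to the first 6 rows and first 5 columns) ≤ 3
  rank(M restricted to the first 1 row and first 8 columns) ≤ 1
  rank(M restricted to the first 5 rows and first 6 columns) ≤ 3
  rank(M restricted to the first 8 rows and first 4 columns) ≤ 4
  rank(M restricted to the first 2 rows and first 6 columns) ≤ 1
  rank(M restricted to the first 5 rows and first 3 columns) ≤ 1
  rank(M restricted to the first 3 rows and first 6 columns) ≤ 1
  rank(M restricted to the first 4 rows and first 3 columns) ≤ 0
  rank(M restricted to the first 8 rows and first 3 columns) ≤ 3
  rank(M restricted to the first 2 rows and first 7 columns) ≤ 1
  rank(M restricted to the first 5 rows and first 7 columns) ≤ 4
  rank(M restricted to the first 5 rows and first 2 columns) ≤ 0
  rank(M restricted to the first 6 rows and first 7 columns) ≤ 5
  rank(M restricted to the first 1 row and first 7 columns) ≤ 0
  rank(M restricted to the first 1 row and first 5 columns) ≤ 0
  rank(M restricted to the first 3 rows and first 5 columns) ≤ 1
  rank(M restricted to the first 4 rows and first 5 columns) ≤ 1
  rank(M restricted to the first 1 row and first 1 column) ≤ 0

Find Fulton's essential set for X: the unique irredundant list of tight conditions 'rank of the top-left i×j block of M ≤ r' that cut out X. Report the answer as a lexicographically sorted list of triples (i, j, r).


Propagating the 19 rank bounds to every northwest block:

  row 1: 0 0 0 0 0 0 0 1
  row 2: 0 0 0 1 1 1 1 2
  row 3: 0 0 0 1 1 1 2 3
  row 4: 0 0 0 1 1 2 3 4
  row 5: 0 0 1 2 2 3 4 5
  row 6: 1 1 2 3 3 4 5 6
  row 7: 1 2 3 4 4 5 6 7
  row 8: 1 2 3 4 5 6 7 8

second differences of R give the permutation w = (8, 4, 7, 6, 3, 1, 2, 5).

Fulton essential set (5 of the 21 Rothe cells):

[(1, 7, 0), (3, 6, 1), (4, 3, 0), (4, 5, 1), (5, 2, 0)]


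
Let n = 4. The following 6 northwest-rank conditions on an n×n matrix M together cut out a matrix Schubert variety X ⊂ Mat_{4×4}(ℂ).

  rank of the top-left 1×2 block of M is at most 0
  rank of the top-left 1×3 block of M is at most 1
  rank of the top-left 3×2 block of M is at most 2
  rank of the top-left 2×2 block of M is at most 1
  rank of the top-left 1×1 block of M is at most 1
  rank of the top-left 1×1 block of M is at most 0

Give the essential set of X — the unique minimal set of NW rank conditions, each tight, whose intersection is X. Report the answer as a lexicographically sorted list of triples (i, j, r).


Computing R[i][j] = min implied NW-rank bound (n=4, 6 conditions):

  0 0 1 1
  1 1 2 2
  1 2 3 3
  1 2 3 4

giving w = (3, 1, 2, 4) via Δ²R.

1 SE-corner of the 2-cell Rothe diagram gives Ess(w):

[(1, 2, 0)]


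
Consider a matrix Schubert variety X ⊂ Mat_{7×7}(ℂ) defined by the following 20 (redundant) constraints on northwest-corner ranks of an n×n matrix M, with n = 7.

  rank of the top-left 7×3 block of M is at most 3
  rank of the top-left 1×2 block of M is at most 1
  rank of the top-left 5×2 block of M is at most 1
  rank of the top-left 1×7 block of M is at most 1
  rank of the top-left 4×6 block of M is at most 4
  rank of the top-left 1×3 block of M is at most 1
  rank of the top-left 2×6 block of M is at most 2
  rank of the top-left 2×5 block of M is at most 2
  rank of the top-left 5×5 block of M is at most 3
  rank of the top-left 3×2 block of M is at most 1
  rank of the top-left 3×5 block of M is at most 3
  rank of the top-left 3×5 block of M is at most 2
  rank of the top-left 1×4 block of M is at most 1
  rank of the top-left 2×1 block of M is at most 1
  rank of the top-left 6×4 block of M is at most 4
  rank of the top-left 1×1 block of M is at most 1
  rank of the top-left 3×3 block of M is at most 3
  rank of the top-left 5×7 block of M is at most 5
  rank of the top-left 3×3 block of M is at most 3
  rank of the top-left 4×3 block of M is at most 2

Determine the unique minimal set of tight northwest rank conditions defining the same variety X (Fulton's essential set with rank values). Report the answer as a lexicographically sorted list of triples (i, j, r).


Propagating the 20 rank bounds to every northwest block:

  1 | 1 | 1 | 1 | 1 | 1 | 1
  1 | 1 | 2 | 2 | 2 | 2 | 2
  1 | 1 | 2 | 2 | 2 | 3 | 3
  1 | 1 | 2 | 3 | 3 | 4 | 4
  1 | 1 | 2 | 3 | 3 | 4 | 5
  1 | 2 | 3 | 4 | 4 | 5 | 6
  1 | 2 | 3 | 4 | 5 | 6 | 7

so w = (1, 3, 6, 4, 7, 2, 5).

ℓ(w)=7; the 3 essential cells (i,j,r):

[(3, 5, 2), (5, 2, 1), (5, 5, 3)]


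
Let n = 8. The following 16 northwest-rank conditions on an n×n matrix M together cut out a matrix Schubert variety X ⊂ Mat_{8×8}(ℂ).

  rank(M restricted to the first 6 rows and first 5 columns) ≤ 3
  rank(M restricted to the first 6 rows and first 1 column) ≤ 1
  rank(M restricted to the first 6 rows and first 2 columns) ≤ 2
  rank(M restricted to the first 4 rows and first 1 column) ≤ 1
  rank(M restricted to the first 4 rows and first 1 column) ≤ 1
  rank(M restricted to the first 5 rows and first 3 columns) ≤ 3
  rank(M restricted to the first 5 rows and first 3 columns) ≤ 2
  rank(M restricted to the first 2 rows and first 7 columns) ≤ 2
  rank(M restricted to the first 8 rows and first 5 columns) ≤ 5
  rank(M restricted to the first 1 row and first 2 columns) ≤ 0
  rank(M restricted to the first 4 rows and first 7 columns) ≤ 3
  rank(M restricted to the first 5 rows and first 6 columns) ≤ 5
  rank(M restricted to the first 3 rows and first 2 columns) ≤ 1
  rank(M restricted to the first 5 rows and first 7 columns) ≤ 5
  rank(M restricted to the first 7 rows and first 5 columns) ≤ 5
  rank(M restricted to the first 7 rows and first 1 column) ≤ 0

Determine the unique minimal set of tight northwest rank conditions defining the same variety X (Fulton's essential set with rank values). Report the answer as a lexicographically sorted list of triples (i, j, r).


The tightest implied rank at each (i,j), from the 16 conditions:

  R[1]: 0, 0, 1, 1, 1, 1, 1, 1
  R[2]: 0, 1, 2, 2, 2, 2, 2, 2
  R[3]: 0, 1, 2, 3, 3, 3, 3, 3
  R[4]: 0, 1, 2, 3, 3, 3, 3, 4
  R[5]: 0, 1, 2, 3, 3, 4, 4, 5
  R[6]: 0, 1, 2, 3, 3, 4, 5, 6
  R[7]: 0, 1, 2, 3, 4, 5, 6, 7
  R[8]: 1, 2, 3, 4, 5, 6, 7, 8

so w = (3, 2, 4, 8, 6, 7, 5, 1).

Rothe diagram D(w) (13 cells), 4 SE-corners (essential conditions):

[(1, 2, 0), (4, 7, 3), (6, 5, 3), (7, 1, 0)]


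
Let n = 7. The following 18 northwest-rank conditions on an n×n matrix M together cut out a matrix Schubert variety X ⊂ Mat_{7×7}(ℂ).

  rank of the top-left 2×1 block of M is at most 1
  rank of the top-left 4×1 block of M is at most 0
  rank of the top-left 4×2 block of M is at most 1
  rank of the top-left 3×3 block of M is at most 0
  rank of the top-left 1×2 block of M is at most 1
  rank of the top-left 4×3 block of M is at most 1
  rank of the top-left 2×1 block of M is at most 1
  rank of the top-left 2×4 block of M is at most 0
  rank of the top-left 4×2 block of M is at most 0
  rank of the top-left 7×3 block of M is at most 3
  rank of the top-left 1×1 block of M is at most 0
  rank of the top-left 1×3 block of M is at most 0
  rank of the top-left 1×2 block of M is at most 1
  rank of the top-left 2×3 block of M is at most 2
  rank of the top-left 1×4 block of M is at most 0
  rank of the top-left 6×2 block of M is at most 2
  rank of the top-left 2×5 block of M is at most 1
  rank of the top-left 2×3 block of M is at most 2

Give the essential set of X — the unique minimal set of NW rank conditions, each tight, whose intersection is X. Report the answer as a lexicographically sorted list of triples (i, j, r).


Propagating the 18 rank bounds to every northwest block:

  row 1: 0 0 0 0 1 1 1
  row 2: 0 0 0 0 1 2 2
  row 3: 0 0 0 1 2 3 3
  row 4: 0 0 1 2 3 4 4
  row 5: 1 1 2 3 4 5 5
  row 6: 1 2 3 4 5 6 6
  row 7: 1 2 3 4 5 6 7

hence w(1..7) = (5, 6, 4, 3, 1, 2, 7).

Fulton essential set (3 of the 13 Rothe cells):

[(2, 4, 0), (3, 3, 0), (4, 2, 0)]


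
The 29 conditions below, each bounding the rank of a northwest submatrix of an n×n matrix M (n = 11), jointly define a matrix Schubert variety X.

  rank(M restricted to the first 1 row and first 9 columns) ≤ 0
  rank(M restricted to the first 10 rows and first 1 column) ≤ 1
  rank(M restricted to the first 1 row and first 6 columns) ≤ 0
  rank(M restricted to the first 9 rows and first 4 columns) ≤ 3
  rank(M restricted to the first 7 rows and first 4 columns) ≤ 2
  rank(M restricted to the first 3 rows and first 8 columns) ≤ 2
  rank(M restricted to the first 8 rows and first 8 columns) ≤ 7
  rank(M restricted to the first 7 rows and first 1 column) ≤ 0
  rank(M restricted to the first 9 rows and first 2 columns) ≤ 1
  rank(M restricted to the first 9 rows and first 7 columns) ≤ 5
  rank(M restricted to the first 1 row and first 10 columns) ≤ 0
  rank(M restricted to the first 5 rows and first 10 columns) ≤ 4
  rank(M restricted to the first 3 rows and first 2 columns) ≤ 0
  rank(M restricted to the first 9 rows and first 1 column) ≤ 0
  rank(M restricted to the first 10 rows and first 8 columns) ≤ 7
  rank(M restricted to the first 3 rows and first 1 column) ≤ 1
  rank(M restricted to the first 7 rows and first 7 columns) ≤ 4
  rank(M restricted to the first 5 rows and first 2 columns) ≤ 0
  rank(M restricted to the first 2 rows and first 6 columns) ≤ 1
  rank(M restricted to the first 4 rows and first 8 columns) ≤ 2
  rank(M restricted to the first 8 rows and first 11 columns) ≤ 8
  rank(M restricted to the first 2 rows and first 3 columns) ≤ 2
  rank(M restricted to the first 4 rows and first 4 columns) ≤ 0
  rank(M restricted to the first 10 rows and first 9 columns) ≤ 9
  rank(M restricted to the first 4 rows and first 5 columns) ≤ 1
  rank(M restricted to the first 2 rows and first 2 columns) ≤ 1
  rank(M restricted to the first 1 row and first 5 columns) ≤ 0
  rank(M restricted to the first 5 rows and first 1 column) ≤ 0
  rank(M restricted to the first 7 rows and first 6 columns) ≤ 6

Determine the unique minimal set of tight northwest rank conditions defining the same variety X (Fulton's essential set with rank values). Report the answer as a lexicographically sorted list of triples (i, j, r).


The tightest implied rank at each (i,j), from the 29 conditions:

  0, 0, 0, 0, 0, 0, 0, 0, 0, 0, 1
  0, 0, 0, 0, 1, 1, 1, 1, 1, 1, 2
  0, 0, 0, 0, 1, 2, 2, 2, 2, 2, 3
  0, 0, 0, 0, 1, 2, 2, 2, 3, 3, 4
  0, 0, 1, 1, 2, 3, 3, 3, 4, 4, 5
  0, 1, 2, 2, 3, 4, 4, 4, 5, 5, 6
  0, 1, 2, 2, 3, 4, 4, 5, 6, 6, 7
  0, 1, 2, 3, 4, 5, 5, 6, 7, 7, 8
  0, 1, 2, 3, 4, 5, 5, 6, 7, 8, 9
  1, 2, 3, 4, 5, 6, 6, 7, 8, 9, 10
  1, 2, 3, 4, 5, 6, 7, 8, 9, 10, 11

second differences of R give the permutation w = (11, 5, 6, 9, 3, 2, 8, 4, 10, 1, 7).

Fulton essential set (8 of the 33 Rothe cells):

[(1, 10, 0), (4, 4, 0), (4, 8, 2), (5, 2, 0), (7, 4, 2), (7, 7, 4), (9, 1, 0), (9, 7, 5)]


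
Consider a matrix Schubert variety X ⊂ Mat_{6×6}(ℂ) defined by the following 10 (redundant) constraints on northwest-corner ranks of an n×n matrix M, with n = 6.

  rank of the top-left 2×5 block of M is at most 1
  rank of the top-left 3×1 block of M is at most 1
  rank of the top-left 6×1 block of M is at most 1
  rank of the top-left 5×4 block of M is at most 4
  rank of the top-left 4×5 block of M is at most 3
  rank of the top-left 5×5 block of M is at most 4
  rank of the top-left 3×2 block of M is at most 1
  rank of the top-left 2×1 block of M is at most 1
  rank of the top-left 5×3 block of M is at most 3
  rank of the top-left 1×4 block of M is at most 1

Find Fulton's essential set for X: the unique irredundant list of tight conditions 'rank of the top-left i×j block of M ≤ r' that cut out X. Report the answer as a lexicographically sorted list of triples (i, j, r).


Reconstructing r_w from the 10 given conditions:

  row 1: 1  1  1  1  1  1
  row 2: 1  1  1  1  1  2
  row 3: 1  1  2  2  2  3
  row 4: 1  2  3  3  3  4
  row 5: 1  2  3  4  4  5
  row 6: 1  2  3  4  5  6

reading off 1-entries of Δ²R: w = (1, 6, 3, 2, 4, 5).

2 SE-corners of the 5-cell Rothe diagram give Ess(w):

[(2, 5, 1), (3, 2, 1)]
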